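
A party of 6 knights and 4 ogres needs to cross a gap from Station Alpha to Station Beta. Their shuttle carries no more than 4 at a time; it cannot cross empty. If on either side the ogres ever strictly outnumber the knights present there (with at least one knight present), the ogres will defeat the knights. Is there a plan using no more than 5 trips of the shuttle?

Yes

Yes — this plan uses 5 crossings (≤ 5):
1. 4 ogres → Station Beta.  (Station Alpha: 6K 0O; Station Beta: 0K 4O)
2. 1 ogre ← Station Alpha.  (Station Alpha: 6K 1O; Station Beta: 0K 3O)
3. 4 knights → Station Beta.  (Station Alpha: 2K 1O; Station Beta: 4K 3O)
4. 1 ogre ← Station Alpha.  (Station Alpha: 2K 2O; Station Beta: 4K 2O)
5. 2 knights and 2 ogres → Station Beta.  (Station Alpha: 0K 0O; Station Beta: 6K 4O)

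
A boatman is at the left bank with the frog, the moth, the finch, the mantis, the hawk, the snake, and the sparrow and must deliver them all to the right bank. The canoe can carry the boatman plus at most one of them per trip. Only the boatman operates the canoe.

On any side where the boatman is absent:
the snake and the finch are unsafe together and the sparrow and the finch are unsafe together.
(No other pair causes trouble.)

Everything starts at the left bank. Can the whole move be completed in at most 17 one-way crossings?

Yes — this plan uses 15 crossings (≤ 17):
1. Boatman goes to the right bank with the finch.  [the left bank: the frog, the hawk, the mantis, the moth, the snake, the sparrow | the right bank: the finch]
2. Boatman goes back to the left bank alone.  [the left bank: the frog, the hawk, the mantis, the moth, the snake, the sparrow | the right bank: the finch]
3. Boatman goes to the right bank with the frog.  [the left bank: the hawk, the mantis, the moth, the snake, the sparrow | the right bank: the finch, the frog]
4. Boatman goes back to the left bank alone.  [the left bank: the hawk, the mantis, the moth, the snake, the sparrow | the right bank: the finch, the frog]
5. Boatman goes to the right bank with the moth.  [the left bank: the hawk, the mantis, the snake, the sparrow | the right bank: the finch, the frog, the moth]
6. Boatman goes back to the left bank alone.  [the left bank: the hawk, the mantis, the snake, the sparrow | the right bank: the finch, the frog, the moth]
7. Boatman goes to the right bank with the mantis.  [the left bank: the hawk, the snake, the sparrow | the right bank: the finch, the frog, the mantis, the moth]
8. Boatman goes back to the left bank alone.  [the left bank: the hawk, the snake, the sparrow | the right bank: the finch, the frog, the mantis, the moth]
9. Boatman goes to the right bank with the hawk.  [the left bank: the snake, the sparrow | the right bank: the finch, the frog, the hawk, the mantis, the moth]
10. Boatman goes back to the left bank alone.  [the left bank: the snake, the sparrow | the right bank: the finch, the frog, the hawk, the mantis, the moth]
11. Boatman goes to the right bank with the snake.  [the left bank: the sparrow | the right bank: the finch, the frog, the hawk, the mantis, the moth, the snake]
12. Boatman goes back to the left bank with the finch.  [the left bank: the finch, the sparrow | the right bank: the frog, the hawk, the mantis, the moth, the snake]
13. Boatman goes to the right bank with the sparrow.  [the left bank: the finch | the right bank: the frog, the hawk, the mantis, the moth, the snake, the sparrow]
14. Boatman goes back to the left bank alone.  [the left bank: the finch | the right bank: the frog, the hawk, the mantis, the moth, the snake, the sparrow]
15. Boatman goes to the right bank with the finch.  [the left bank: — | the right bank: the finch, the frog, the hawk, the mantis, the moth, the snake, the sparrow]

Yes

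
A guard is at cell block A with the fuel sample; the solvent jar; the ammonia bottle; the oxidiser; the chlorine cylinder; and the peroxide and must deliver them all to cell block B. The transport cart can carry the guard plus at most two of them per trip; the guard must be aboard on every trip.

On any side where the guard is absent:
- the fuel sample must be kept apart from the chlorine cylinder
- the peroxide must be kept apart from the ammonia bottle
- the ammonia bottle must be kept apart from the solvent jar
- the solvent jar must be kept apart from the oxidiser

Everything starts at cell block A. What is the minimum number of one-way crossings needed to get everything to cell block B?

impossible

Whatever the first load, the items left behind include a forbidden pair without the guard. No opening move is safe, so no plan exists.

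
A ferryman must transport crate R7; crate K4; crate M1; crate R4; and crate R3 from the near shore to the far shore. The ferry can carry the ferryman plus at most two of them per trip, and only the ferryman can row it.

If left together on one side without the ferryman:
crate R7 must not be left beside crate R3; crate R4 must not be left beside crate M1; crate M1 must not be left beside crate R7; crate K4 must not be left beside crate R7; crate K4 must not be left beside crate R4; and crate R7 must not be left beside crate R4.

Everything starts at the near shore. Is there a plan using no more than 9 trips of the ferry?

Yes

Yes — this plan uses 7 crossings (≤ 9):
1. Ferryman goes to the far shore with crate R4 and crate R7.  [the near shore: crate K4, crate M1, crate R3 | the far shore: crate R4, crate R7]
2. Ferryman goes back to the near shore with crate R7.  [the near shore: crate K4, crate M1, crate R3, crate R7 | the far shore: crate R4]
3. Ferryman goes to the far shore with crate R3 and crate R7.  [the near shore: crate K4, crate M1 | the far shore: crate R3, crate R4, crate R7]
4. Ferryman goes back to the near shore with crate R7.  [the near shore: crate K4, crate M1, crate R7 | the far shore: crate R3, crate R4]
5. Ferryman goes to the far shore with crate K4 and crate M1.  [the near shore: crate R7 | the far shore: crate K4, crate M1, crate R3, crate R4]
6. Ferryman goes back to the near shore with crate R4.  [the near shore: crate R4, crate R7 | the far shore: crate K4, crate M1, crate R3]
7. Ferryman goes to the far shore with crate R4 and crate R7.  [the near shore: — | the far shore: crate K4, crate M1, crate R3, crate R4, crate R7]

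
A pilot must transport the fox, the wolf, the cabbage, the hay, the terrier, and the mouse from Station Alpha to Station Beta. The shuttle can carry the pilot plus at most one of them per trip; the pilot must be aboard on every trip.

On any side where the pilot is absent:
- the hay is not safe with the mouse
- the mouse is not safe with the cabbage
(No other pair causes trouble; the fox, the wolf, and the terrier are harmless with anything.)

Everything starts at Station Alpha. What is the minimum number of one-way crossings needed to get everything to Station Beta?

13

Counting alone: the pilot can take at most 1 across per trip to Station Beta, so moving all 6 needs at least 6 loaded trips out, with a return between consecutive ones — at least 11 crossings.
The safety rule pushes this higher. Following every safe sequence of crossings, the most of the 6 that can be at Station Beta as the shuttle arrives there on crossing 11 is 5 — never all 6.
So no plan with fewer than 13 crossings exists, and this one achieves 13:
1. Pilot goes to Station Beta with the mouse.  [Station Alpha: the cabbage, the fox, the hay, the terrier, the wolf | Station Beta: the mouse]
2. Pilot goes back to Station Alpha alone.  [Station Alpha: the cabbage, the fox, the hay, the terrier, the wolf | Station Beta: the mouse]
3. Pilot goes to Station Beta with the fox.  [Station Alpha: the cabbage, the hay, the terrier, the wolf | Station Beta: the fox, the mouse]
4. Pilot goes back to Station Alpha alone.  [Station Alpha: the cabbage, the hay, the terrier, the wolf | Station Beta: the fox, the mouse]
5. Pilot goes to Station Beta with the wolf.  [Station Alpha: the cabbage, the hay, the terrier | Station Beta: the fox, the mouse, the wolf]
6. Pilot goes back to Station Alpha alone.  [Station Alpha: the cabbage, the hay, the terrier | Station Beta: the fox, the mouse, the wolf]
7. Pilot goes to Station Beta with the cabbage.  [Station Alpha: the hay, the terrier | Station Beta: the cabbage, the fox, the mouse, the wolf]
8. Pilot goes back to Station Alpha with the mouse.  [Station Alpha: the hay, the mouse, the terrier | Station Beta: the cabbage, the fox, the wolf]
9. Pilot goes to Station Beta with the hay.  [Station Alpha: the mouse, the terrier | Station Beta: the cabbage, the fox, the hay, the wolf]
10. Pilot goes back to Station Alpha alone.  [Station Alpha: the mouse, the terrier | Station Beta: the cabbage, the fox, the hay, the wolf]
11. Pilot goes to Station Beta with the terrier.  [Station Alpha: the mouse | Station Beta: the cabbage, the fox, the hay, the terrier, the wolf]
12. Pilot goes back to Station Alpha alone.  [Station Alpha: the mouse | Station Beta: the cabbage, the fox, the hay, the terrier, the wolf]
13. Pilot goes to Station Beta with the mouse.  [Station Alpha: — | Station Beta: the cabbage, the fox, the hay, the mouse, the terrier, the wolf]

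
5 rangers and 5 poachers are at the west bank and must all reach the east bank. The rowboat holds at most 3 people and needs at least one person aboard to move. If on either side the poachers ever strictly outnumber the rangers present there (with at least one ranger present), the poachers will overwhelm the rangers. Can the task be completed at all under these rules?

Yes

1. 2 poachers → the east bank.  (the west bank: 5R 3P; the east bank: 0R 2P)
2. 1 poacher ← the west bank.  (the west bank: 5R 4P; the east bank: 0R 1P)
3. 3 poachers → the east bank.  (the west bank: 5R 1P; the east bank: 0R 4P)
4. 1 poacher ← the west bank.  (the west bank: 5R 2P; the east bank: 0R 3P)
5. 3 rangers → the east bank.  (the west bank: 2R 2P; the east bank: 3R 3P)
6. 1 ranger and 1 poacher ← the west bank.  (the west bank: 3R 3P; the east bank: 2R 2P)
7. 3 rangers → the east bank.  (the west bank: 0R 3P; the east bank: 5R 2P)
8. 1 poacher ← the west bank.  (the west bank: 0R 4P; the east bank: 5R 1P)
9. 2 poachers → the east bank.  (the west bank: 0R 2P; the east bank: 5R 3P)
10. 1 poacher ← the west bank.  (the west bank: 0R 3P; the east bank: 5R 2P)
11. 3 poachers → the east bank.  (the west bank: 0R 0P; the east bank: 5R 5P)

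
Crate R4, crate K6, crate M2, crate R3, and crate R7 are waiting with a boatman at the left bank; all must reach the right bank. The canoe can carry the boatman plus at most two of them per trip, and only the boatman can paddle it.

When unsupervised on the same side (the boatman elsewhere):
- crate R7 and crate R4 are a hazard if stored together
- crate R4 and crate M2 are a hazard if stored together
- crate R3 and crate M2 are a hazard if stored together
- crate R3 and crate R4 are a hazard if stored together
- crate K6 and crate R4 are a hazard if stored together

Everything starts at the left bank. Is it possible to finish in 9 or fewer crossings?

Yes

Yes — this plan uses 7 crossings (≤ 9):
1. Boatman goes to the right bank with crate M2 and crate R4.
2. Boatman goes back to the left bank with crate R4.
3. Boatman goes to the right bank with crate K6 and crate R4.
4. Boatman goes back to the left bank with crate R4.
5. Boatman goes to the right bank with crate R4 and crate R7.
6. Boatman goes back to the left bank with crate R4.
7. Boatman goes to the right bank with crate R3 and crate R4.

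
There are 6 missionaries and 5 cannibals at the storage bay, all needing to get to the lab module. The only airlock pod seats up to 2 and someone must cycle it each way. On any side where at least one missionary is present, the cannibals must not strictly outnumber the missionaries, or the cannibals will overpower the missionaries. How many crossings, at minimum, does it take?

19

Counting alone: each trip to the lab module takes at most 2 across and each return brings at least 1 back, so after t trips out (and t−1 returns) at most 2t − (t−1) of the 11 are across; that first reaches 11 at t = 10, so at least 19 crossings are needed.
The plan below uses exactly 19 crossings, so it is optimal:
1. 2 cannibals → the lab module.  (the storage bay: 6M 3C; the lab module: 0M 2C)
2. 1 cannibal ← the storage bay.  (the storage bay: 6M 4C; the lab module: 0M 1C)
3. 2 cannibals → the lab module.  (the storage bay: 6M 2C; the lab module: 0M 3C)
4. 1 cannibal ← the storage bay.  (the storage bay: 6M 3C; the lab module: 0M 2C)
5. 2 missionaries → the lab module.  (the storage bay: 4M 3C; the lab module: 2M 2C)
6. 1 cannibal ← the storage bay.  (the storage bay: 4M 4C; the lab module: 2M 1C)
7. 1 missionary and 1 cannibal → the lab module.  (the storage bay: 3M 3C; the lab module: 3M 2C)
8. 1 missionary ← the storage bay.  (the storage bay: 4M 3C; the lab module: 2M 2C)
9. 1 missionary and 1 cannibal → the lab module.  (the storage bay: 3M 2C; the lab module: 3M 3C)
10. 1 cannibal ← the storage bay.  (the storage bay: 3M 3C; the lab module: 3M 2C)
11. 1 missionary and 1 cannibal → the lab module.  (the storage bay: 2M 2C; the lab module: 4M 3C)
12. 1 missionary ← the storage bay.  (the storage bay: 3M 2C; the lab module: 3M 3C)
13. 1 missionary and 1 cannibal → the lab module.  (the storage bay: 2M 1C; the lab module: 4M 4C)
14. 1 cannibal ← the storage bay.  (the storage bay: 2M 2C; the lab module: 4M 3C)
15. 1 missionary and 1 cannibal → the lab module.  (the storage bay: 1M 1C; the lab module: 5M 4C)
16. 1 missionary ← the storage bay.  (the storage bay: 2M 1C; the lab module: 4M 4C)
17. 1 missionary and 1 cannibal → the lab module.  (the storage bay: 1M 0C; the lab module: 5M 5C)
18. 1 cannibal ← the storage bay.  (the storage bay: 1M 1C; the lab module: 5M 4C)
19. 1 missionary and 1 cannibal → the lab module.  (the storage bay: 0M 0C; the lab module: 6M 5C)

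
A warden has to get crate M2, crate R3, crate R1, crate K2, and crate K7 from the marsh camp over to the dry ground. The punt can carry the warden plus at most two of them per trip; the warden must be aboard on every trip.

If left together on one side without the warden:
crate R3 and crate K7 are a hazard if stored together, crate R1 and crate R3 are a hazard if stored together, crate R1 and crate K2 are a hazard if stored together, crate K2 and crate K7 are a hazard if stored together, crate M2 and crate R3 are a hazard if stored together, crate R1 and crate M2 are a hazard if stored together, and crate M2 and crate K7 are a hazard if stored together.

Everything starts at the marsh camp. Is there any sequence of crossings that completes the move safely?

No

Whatever the first load, the items left behind include a forbidden pair without the warden. No opening move is safe, so no plan exists.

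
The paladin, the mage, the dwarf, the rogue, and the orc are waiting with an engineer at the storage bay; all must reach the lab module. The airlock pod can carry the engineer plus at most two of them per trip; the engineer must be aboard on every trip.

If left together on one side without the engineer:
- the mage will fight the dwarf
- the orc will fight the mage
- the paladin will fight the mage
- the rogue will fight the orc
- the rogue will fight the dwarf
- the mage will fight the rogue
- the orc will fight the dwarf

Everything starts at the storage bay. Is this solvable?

No

Whatever the first load, the items left behind include a forbidden pair without the engineer. No opening move is safe, so no plan exists.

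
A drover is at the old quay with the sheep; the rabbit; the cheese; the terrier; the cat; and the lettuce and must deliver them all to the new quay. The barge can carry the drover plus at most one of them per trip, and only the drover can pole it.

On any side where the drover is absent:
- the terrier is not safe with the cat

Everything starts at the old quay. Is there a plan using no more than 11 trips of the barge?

Yes — this plan uses 11 crossings (≤ 11):
1. Drover goes to the new quay with the terrier.  [the old quay: the cat, the cheese, the lettuce, the rabbit, the sheep | the new quay: the terrier]
2. Drover goes back to the old quay alone.  [the old quay: the cat, the cheese, the lettuce, the rabbit, the sheep | the new quay: the terrier]
3. Drover goes to the new quay with the sheep.  [the old quay: the cat, the cheese, the lettuce, the rabbit | the new quay: the sheep, the terrier]
4. Drover goes back to the old quay alone.  [the old quay: the cat, the cheese, the lettuce, the rabbit | the new quay: the sheep, the terrier]
5. Drover goes to the new quay with the rabbit.  [the old quay: the cat, the cheese, the lettuce | the new quay: the rabbit, the sheep, the terrier]
6. Drover goes back to the old quay alone.  [the old quay: the cat, the cheese, the lettuce | the new quay: the rabbit, the sheep, the terrier]
7. Drover goes to the new quay with the cheese.  [the old quay: the cat, the lettuce | the new quay: the cheese, the rabbit, the sheep, the terrier]
8. Drover goes back to the old quay alone.  [the old quay: the cat, the lettuce | the new quay: the cheese, the rabbit, the sheep, the terrier]
9. Drover goes to the new quay with the lettuce.  [the old quay: the cat | the new quay: the cheese, the lettuce, the rabbit, the sheep, the terrier]
10. Drover goes back to the old quay alone.  [the old quay: the cat | the new quay: the cheese, the lettuce, the rabbit, the sheep, the terrier]
11. Drover goes to the new quay with the cat.  [the old quay: — | the new quay: the cat, the cheese, the lettuce, the rabbit, the sheep, the terrier]

Yes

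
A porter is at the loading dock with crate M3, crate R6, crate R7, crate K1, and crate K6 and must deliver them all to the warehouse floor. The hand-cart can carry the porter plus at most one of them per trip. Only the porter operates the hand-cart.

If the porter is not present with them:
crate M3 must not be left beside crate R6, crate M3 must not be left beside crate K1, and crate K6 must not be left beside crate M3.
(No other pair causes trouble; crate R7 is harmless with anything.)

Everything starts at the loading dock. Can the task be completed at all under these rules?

Following every safe sequence of crossings from the start, the most of the 5 that can be at the warehouse floor as the hand-cart arrives there on crossings 1, 3, 5 is 1, 2, 3 respectively; the best ever achieved is 3 of 5.
From crossing 7 on, no configuration arises that was not already reachable earlier: only 18 distinct safe configurations (who is on which side, and where the hand-cart is) can ever be reached, none of them has everyone across, and every continuation just revisits them. So no valid plan exists.

No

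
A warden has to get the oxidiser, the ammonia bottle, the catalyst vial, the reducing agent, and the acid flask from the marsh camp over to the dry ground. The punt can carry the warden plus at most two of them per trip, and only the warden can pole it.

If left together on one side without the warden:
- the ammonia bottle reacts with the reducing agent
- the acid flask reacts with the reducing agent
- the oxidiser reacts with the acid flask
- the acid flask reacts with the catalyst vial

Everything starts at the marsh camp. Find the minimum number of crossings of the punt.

Counting alone: the warden can take at most 2 across per trip to the dry ground, so moving all 5 needs at least 3 loaded trips out, with a return between consecutive ones — at least 5 crossings.
The plan below uses exactly 5 crossings, so it is optimal:
1. Warden goes to the dry ground with the acid flask and the ammonia bottle.  [the marsh camp: the catalyst vial, the oxidiser, the reducing agent | the dry ground: the acid flask, the ammonia bottle]
2. Warden goes back to the marsh camp alone.  [the marsh camp: the catalyst vial, the oxidiser, the reducing agent | the dry ground: the acid flask, the ammonia bottle]
3. Warden goes to the dry ground with the catalyst vial and the oxidiser.  [the marsh camp: the reducing agent | the dry ground: the acid flask, the ammonia bottle, the catalyst vial, the oxidiser]
4. Warden goes back to the marsh camp with the acid flask.  [the marsh camp: the acid flask, the reducing agent | the dry ground: the ammonia bottle, the catalyst vial, the oxidiser]
5. Warden goes to the dry ground with the acid flask and the reducing agent.  [the marsh camp: — | the dry ground: the acid flask, the ammonia bottle, the catalyst vial, the oxidiser, the reducing agent]

5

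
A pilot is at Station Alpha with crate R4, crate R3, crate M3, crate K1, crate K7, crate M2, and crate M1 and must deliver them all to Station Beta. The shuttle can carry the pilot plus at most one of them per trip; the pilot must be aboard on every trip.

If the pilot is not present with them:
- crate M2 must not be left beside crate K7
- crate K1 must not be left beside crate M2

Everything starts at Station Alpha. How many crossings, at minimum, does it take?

Counting alone: the pilot can take at most 1 across per trip to Station Beta, so moving all 7 needs at least 7 loaded trips out, with a return between consecutive ones — at least 13 crossings.
The safety rule pushes this higher. Following every safe sequence of crossings, the most of the 7 that can be at Station Beta as the shuttle arrives there on crossing 13 is 6 — never all 7.
So no plan with fewer than 15 crossings exists, and this one achieves 15:
1. Pilot goes to Station Beta with crate M2.
2. Pilot goes back to Station Alpha alone.
3. Pilot goes to Station Beta with crate R4.
4. Pilot goes back to Station Alpha alone.
5. Pilot goes to Station Beta with crate R3.
6. Pilot goes back to Station Alpha alone.
7. Pilot goes to Station Beta with crate M3.
8. Pilot goes back to Station Alpha alone.
9. Pilot goes to Station Beta with crate K1.
10. Pilot goes back to Station Alpha with crate M2.
11. Pilot goes to Station Beta with crate K7.
12. Pilot goes back to Station Alpha alone.
13. Pilot goes to Station Beta with crate M1.
14. Pilot goes back to Station Alpha alone.
15. Pilot goes to Station Beta with crate M2.

15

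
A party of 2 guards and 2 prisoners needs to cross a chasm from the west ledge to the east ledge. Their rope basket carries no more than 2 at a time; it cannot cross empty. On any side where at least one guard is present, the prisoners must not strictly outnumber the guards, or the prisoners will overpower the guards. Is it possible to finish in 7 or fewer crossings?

Yes

Yes — this plan uses 5 crossings (≤ 7):
1. 2 prisoners → the east ledge.  (the west ledge: 2G 0P; the east ledge: 0G 2P)
2. 1 prisoner ← the west ledge.  (the west ledge: 2G 1P; the east ledge: 0G 1P)
3. 2 guards → the east ledge.  (the west ledge: 0G 1P; the east ledge: 2G 1P)
4. 1 prisoner ← the west ledge.  (the west ledge: 0G 2P; the east ledge: 2G 0P)
5. 2 prisoners → the east ledge.  (the west ledge: 0G 0P; the east ledge: 2G 2P)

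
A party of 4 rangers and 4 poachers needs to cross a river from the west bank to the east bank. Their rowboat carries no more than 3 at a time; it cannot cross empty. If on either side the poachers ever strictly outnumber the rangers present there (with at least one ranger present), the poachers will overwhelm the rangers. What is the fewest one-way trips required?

Counting alone: each trip to the east bank takes at most 3 across and each return brings at least 1 back, so after t trips out (and t−1 returns) at most 3t − (t−1) of the 8 are across; that first reaches 8 at t = 4, so at least 7 crossings are needed.
The safety rule pushes this higher. Following every safe sequence of crossings, the most of the 8 that can be at the east bank as the rowboat arrives there on crossing 7 is 7 — never all 8.
So no plan with fewer than 9 crossings exists, and this one achieves 9:
1. 2 poachers → the east bank.  (the west bank: 4R 2P; the east bank: 0R 2P)
2. 1 poacher ← the west bank.  (the west bank: 4R 3P; the east bank: 0R 1P)
3. 3 poachers → the east bank.  (the west bank: 4R 0P; the east bank: 0R 4P)
4. 1 poacher ← the west bank.  (the west bank: 4R 1P; the east bank: 0R 3P)
5. 3 rangers → the east bank.  (the west bank: 1R 1P; the east bank: 3R 3P)
6. 1 ranger and 1 poacher ← the west bank.  (the west bank: 2R 2P; the east bank: 2R 2P)
7. 2 rangers → the east bank.  (the west bank: 0R 2P; the east bank: 4R 2P)
8. 1 poacher ← the west bank.  (the west bank: 0R 3P; the east bank: 4R 1P)
9. 3 poachers → the east bank.  (the west bank: 0R 0P; the east bank: 4R 4P)

9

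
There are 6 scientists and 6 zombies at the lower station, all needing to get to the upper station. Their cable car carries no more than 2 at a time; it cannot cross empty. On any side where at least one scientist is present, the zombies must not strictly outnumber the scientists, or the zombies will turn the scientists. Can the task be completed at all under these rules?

No

Following every safe sequence of crossings from the start, the most of the 12 that can be at the upper station as the cable car arrives there on crossings 1, 3, 5, 7, 9 is 2, 3, 4, 5, 6 respectively; the best ever achieved is 6 of 12.
From crossing 11 on, no configuration arises that was not already reachable earlier: only 15 distinct safe configurations (who is on which side, and where the cable car is) can ever be reached, none of them has everyone across, and every continuation just revisits them. They are: 0 scientists + 0 zombies across (cable car back at the start); 0 scientists + 1 zombie across (cable car there); 0 scientists + 1 zombie across (cable car back at the start); 0 scientists + 2 zombies across (cable car there); 0 scientists + 2 zombies across (cable car back at the start); 0 scientists + 3 zombies across (cable car there); 0 scientists + 3 zombies across (cable car back at the start); 0 scientists + 4 zombies across (cable car there); 0 scientists + 4 zombies across (cable car back at the start); 0 scientists + 5 zombies across (cable car there); 0 scientists + 5 zombies across (cable car back at the start); 0 scientists + 6 zombies across (cable car there); 1 scientist + 1 zombie across (cable car there); 1 scientist + 1 zombie across (cable car back at the start); 2 scientists + 2 zombies across (cable car there). So no valid plan exists.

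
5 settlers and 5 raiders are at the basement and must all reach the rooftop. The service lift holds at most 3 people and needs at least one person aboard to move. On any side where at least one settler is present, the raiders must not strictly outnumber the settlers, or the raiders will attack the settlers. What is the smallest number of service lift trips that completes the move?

Counting alone: each trip to the rooftop takes at most 3 across and each return brings at least 1 back, so after t trips out (and t−1 returns) at most 3t − (t−1) of the 10 are across; that first reaches 10 at t = 5, so at least 9 crossings are needed.
The safety rule pushes this higher. Following every safe sequence of crossings, the most of the 10 that can be at the rooftop as the service lift arrives there on crossing 9 is 9 — never all 10.
So no plan with fewer than 11 crossings exists, and this one achieves 11:
1. 2 raiders → the rooftop.  (the basement: 5S 3R; the rooftop: 0S 2R)
2. 1 raider ← the basement.  (the basement: 5S 4R; the rooftop: 0S 1R)
3. 3 raiders → the rooftop.  (the basement: 5S 1R; the rooftop: 0S 4R)
4. 1 raider ← the basement.  (the basement: 5S 2R; the rooftop: 0S 3R)
5. 3 settlers → the rooftop.  (the basement: 2S 2R; the rooftop: 3S 3R)
6. 1 settler and 1 raider ← the basement.  (the basement: 3S 3R; the rooftop: 2S 2R)
7. 3 settlers → the rooftop.  (the basement: 0S 3R; the rooftop: 5S 2R)
8. 1 raider ← the basement.  (the basement: 0S 4R; the rooftop: 5S 1R)
9. 2 raiders → the rooftop.  (the basement: 0S 2R; the rooftop: 5S 3R)
10. 1 raider ← the basement.  (the basement: 0S 3R; the rooftop: 5S 2R)
11. 3 raiders → the rooftop.  (the basement: 0S 0R; the rooftop: 5S 5R)

11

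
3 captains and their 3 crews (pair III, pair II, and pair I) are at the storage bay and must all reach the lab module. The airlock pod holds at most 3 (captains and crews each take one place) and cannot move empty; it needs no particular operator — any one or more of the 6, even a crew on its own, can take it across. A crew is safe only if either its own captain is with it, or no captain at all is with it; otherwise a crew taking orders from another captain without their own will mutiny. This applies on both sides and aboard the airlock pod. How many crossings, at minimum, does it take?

5

Counting alone: each trip to the lab module takes at most 3 across and each return brings at least 1 back, so after t trips out (and t−1 returns) at most 3t − (t−1) of the 6 are across; that first reaches 6 at t = 3, so at least 5 crossings are needed.
The plan below uses exactly 5 crossings, so it is optimal:
1. captain III and crew III cross → the lab module.
2. captain III crosses ← the storage bay.
3. captain I, captain II, and captain III cross → the lab module.
4. crew III crosses ← the storage bay.
5. crew I, crew II, and crew III cross → the lab module.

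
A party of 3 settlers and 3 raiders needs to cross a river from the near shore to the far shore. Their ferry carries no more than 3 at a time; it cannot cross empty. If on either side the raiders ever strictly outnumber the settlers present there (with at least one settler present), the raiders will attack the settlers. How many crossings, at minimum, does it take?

5

Counting alone: each trip to the far shore takes at most 3 across and each return brings at least 1 back, so after t trips out (and t−1 returns) at most 3t − (t−1) of the 6 are across; that first reaches 6 at t = 3, so at least 5 crossings are needed.
The plan below uses exactly 5 crossings, so it is optimal:
1. 2 raiders → the far shore.  (the near shore: 3S 1R; the far shore: 0S 2R)
2. 1 raider ← the near shore.  (the near shore: 3S 2R; the far shore: 0S 1R)
3. 3 settlers → the far shore.  (the near shore: 0S 2R; the far shore: 3S 1R)
4. 1 raider ← the near shore.  (the near shore: 0S 3R; the far shore: 3S 0R)
5. 3 raiders → the far shore.  (the near shore: 0S 0R; the far shore: 3S 3R)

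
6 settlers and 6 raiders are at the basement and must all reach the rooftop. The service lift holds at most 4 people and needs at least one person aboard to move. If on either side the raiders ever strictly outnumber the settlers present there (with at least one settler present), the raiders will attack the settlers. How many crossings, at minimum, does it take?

9

Counting alone: each trip to the rooftop takes at most 4 across and each return brings at least 1 back, so after t trips out (and t−1 returns) at most 4t − (t−1) of the 12 are across; that first reaches 12 at t = 4, so at least 7 crossings are needed.
The safety rule pushes this higher. Following every safe sequence of crossings, the most of the 12 that can be at the rooftop as the service lift arrives there on crossing 7 is 11 — never all 12.
So no plan with fewer than 9 crossings exists, and this one achieves 9:
1. 2 raiders → the rooftop.  (the basement: 6S 4R; the rooftop: 0S 2R)
2. 1 raider ← the basement.  (the basement: 6S 5R; the rooftop: 0S 1R)
3. 4 raiders → the rooftop.  (the basement: 6S 1R; the rooftop: 0S 5R)
4. 1 raider ← the basement.  (the basement: 6S 2R; the rooftop: 0S 4R)
5. 4 settlers → the rooftop.  (the basement: 2S 2R; the rooftop: 4S 4R)
6. 1 settler and 1 raider ← the basement.  (the basement: 3S 3R; the rooftop: 3S 3R)
7. 2 settlers and 2 raiders → the rooftop.  (the basement: 1S 1R; the rooftop: 5S 5R)
8. 1 settler and 1 raider ← the basement.  (the basement: 2S 2R; the rooftop: 4S 4R)
9. 2 settlers and 2 raiders → the rooftop.  (the basement: 0S 0R; the rooftop: 6S 6R)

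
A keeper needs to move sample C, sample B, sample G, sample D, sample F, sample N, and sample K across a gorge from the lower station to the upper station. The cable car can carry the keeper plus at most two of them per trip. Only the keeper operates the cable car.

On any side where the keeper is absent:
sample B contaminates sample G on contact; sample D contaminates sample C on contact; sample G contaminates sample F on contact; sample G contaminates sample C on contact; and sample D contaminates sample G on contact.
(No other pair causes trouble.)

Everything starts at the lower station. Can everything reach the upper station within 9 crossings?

No

Counting alone: the keeper can take at most 2 across per trip to the upper station, so moving all 7 needs at least 4 loaded trips out, with a return between consecutive ones — at least 7 crossings.
The safety rule pushes this higher. Following every safe sequence of crossings, the most of the 7 that can be at the upper station as the cable car arrives there on crossings 7, 9 is 5, 6 respectively — never all 7.
So the move cannot be finished within 9 crossings. (The shortest complete plan takes 11:)
1. Keeper goes to the upper station with sample C and sample G.
2. Keeper goes back to the lower station with sample C.
3. Keeper goes to the upper station with sample B and sample C.
4. Keeper goes back to the lower station with sample G.
5. Keeper goes to the upper station with sample F and sample G.
6. Keeper goes back to the lower station with sample G.
7. Keeper goes to the upper station with sample G and sample N.
8. Keeper goes back to the lower station with sample G.
9. Keeper goes to the upper station with sample G and sample K.
10. Keeper goes back to the lower station with sample G.
11. Keeper goes to the upper station with sample D and sample G.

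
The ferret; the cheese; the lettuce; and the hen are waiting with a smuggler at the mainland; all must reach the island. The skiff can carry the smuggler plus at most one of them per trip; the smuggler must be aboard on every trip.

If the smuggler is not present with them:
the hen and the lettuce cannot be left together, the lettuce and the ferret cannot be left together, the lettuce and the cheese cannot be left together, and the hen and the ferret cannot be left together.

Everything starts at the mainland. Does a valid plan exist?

No

Whatever the first load, the items left behind include a forbidden pair without the smuggler. No opening move is safe, so no plan exists.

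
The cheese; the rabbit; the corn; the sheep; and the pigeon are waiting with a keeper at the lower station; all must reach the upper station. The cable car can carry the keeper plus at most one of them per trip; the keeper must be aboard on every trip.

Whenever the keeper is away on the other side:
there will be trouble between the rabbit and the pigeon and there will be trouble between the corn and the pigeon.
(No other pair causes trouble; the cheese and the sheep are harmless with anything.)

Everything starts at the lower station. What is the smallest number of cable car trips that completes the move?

11

Counting alone: the keeper can take at most 1 across per trip to the upper station, so moving all 5 needs at least 5 loaded trips out, with a return between consecutive ones — at least 9 crossings.
The safety rule pushes this higher. Following every safe sequence of crossings, the most of the 5 that can be at the upper station as the cable car arrives there on crossing 9 is 4 — never all 5.
So no plan with fewer than 11 crossings exists, and this one achieves 11:
1. Keeper goes to the upper station with the pigeon.
2. Keeper goes back to the lower station alone.
3. Keeper goes to the upper station with the cheese.
4. Keeper goes back to the lower station alone.
5. Keeper goes to the upper station with the rabbit.
6. Keeper goes back to the lower station with the pigeon.
7. Keeper goes to the upper station with the corn.
8. Keeper goes back to the lower station alone.
9. Keeper goes to the upper station with the sheep.
10. Keeper goes back to the lower station alone.
11. Keeper goes to the upper station with the pigeon.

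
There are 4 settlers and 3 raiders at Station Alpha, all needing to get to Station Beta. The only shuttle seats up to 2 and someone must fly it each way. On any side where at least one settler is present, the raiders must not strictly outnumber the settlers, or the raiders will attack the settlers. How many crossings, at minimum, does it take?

Counting alone: each trip to Station Beta takes at most 2 across and each return brings at least 1 back, so after t trips out (and t−1 returns) at most 2t − (t−1) of the 7 are across; that first reaches 7 at t = 6, so at least 11 crossings are needed.
The plan below uses exactly 11 crossings, so it is optimal:
1. 2 raiders → Station Beta.  (Station Alpha: 4S 1R; Station Beta: 0S 2R)
2. 1 raider ← Station Alpha.  (Station Alpha: 4S 2R; Station Beta: 0S 1R)
3. 2 raiders → Station Beta.  (Station Alpha: 4S 0R; Station Beta: 0S 3R)
4. 1 raider ← Station Alpha.  (Station Alpha: 4S 1R; Station Beta: 0S 2R)
5. 2 settlers → Station Beta.  (Station Alpha: 2S 1R; Station Beta: 2S 2R)
6. 1 raider ← Station Alpha.  (Station Alpha: 2S 2R; Station Beta: 2S 1R)
7. 1 settler and 1 raider → Station Beta.  (Station Alpha: 1S 1R; Station Beta: 3S 2R)
8. 1 settler ← Station Alpha.  (Station Alpha: 2S 1R; Station Beta: 2S 2R)
9. 1 settler and 1 raider → Station Beta.  (Station Alpha: 1S 0R; Station Beta: 3S 3R)
10. 1 raider ← Station Alpha.  (Station Alpha: 1S 1R; Station Beta: 3S 2R)
11. 1 settler and 1 raider → Station Beta.  (Station Alpha: 0S 0R; Station Beta: 4S 3R)

11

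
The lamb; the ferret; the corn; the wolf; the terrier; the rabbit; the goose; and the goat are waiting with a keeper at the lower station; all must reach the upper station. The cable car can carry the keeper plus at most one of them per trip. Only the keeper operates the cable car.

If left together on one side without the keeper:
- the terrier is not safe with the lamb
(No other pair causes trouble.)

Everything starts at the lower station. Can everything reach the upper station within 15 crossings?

Yes

Yes — this plan uses 15 crossings (≤ 15):
1. Keeper goes to the upper station with the lamb.  [the lower station: the corn, the ferret, the goat, the goose, the rabbit, the terrier, the wolf | the upper station: the lamb]
2. Keeper goes back to the lower station alone.  [the lower station: the corn, the ferret, the goat, the goose, the rabbit, the terrier, the wolf | the upper station: the lamb]
3. Keeper goes to the upper station with the ferret.  [the lower station: the corn, the goat, the goose, the rabbit, the terrier, the wolf | the upper station: the ferret, the lamb]
4. Keeper goes back to the lower station alone.  [the lower station: the corn, the goat, the goose, the rabbit, the terrier, the wolf | the upper station: the ferret, the lamb]
5. Keeper goes to the upper station with the corn.  [the lower station: the goat, the goose, the rabbit, the terrier, the wolf | the upper station: the corn, the ferret, the lamb]
6. Keeper goes back to the lower station alone.  [the lower station: the goat, the goose, the rabbit, the terrier, the wolf | the upper station: the corn, the ferret, the lamb]
7. Keeper goes to the upper station with the wolf.  [the lower station: the goat, the goose, the rabbit, the terrier | the upper station: the corn, the ferret, the lamb, the wolf]
8. Keeper goes back to the lower station alone.  [the lower station: the goat, the goose, the rabbit, the terrier | the upper station: the corn, the ferret, the lamb, the wolf]
9. Keeper goes to the upper station with the rabbit.  [the lower station: the goat, the goose, the terrier | the upper station: the corn, the ferret, the lamb, the rabbit, the wolf]
10. Keeper goes back to the lower station alone.  [the lower station: the goat, the goose, the terrier | the upper station: the corn, the ferret, the lamb, the rabbit, the wolf]
11. Keeper goes to the upper station with the goose.  [the lower station: the goat, the terrier | the upper station: the corn, the ferret, the goose, the lamb, the rabbit, the wolf]
12. Keeper goes back to the lower station alone.  [the lower station: the goat, the terrier | the upper station: the corn, the ferret, the goose, the lamb, the rabbit, the wolf]
13. Keeper goes to the upper station with the goat.  [the lower station: the terrier | the upper station: the corn, the ferret, the goat, the goose, the lamb, the rabbit, the wolf]
14. Keeper goes back to the lower station alone.  [the lower station: the terrier | the upper station: the corn, the ferret, the goat, the goose, the lamb, the rabbit, the wolf]
15. Keeper goes to the upper station with the terrier.  [the lower station: — | the upper station: the corn, the ferret, the goat, the goose, the lamb, the rabbit, the terrier, the wolf]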